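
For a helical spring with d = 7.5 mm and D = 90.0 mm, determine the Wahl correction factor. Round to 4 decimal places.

C = D/d = 90.0/7.5 = 12.0000
K_W = (4C−1)/(4C−4) + 0.615/C = 47.000/44.000 + 0.0512 = 1.1194

1.1194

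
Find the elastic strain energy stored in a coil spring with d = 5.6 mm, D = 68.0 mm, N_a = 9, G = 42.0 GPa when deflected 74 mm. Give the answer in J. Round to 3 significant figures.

5.00 J

k = Gd⁴/(8D³N_a) = (42.0×10³)(5.6⁴)/(8·68.0³·9) = 1.8245 N/mm
U = ½kδ² = 0.5 × 1.8245 × 74² = 4995.5 N·mm = 4.9955 J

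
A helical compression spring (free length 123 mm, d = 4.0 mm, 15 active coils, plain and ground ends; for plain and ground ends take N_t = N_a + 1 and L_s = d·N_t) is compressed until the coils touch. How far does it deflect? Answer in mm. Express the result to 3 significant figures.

59.0 mm

N_t = 16; L_s = 4.0·16 = 64 mm
δ_solid = L₀ − L_s = 123 − 64 = 59 mm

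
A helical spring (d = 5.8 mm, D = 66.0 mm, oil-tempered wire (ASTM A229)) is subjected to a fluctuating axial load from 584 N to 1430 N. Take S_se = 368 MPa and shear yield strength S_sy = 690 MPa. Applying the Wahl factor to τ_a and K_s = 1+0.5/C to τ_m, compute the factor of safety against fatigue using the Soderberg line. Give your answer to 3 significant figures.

C = D/d = 66.0/5.8 = 11.3793; K_W = (4C−1)/(4C−4)+0.615/C = 1.1263; K_s = 1+0.5/C = 1.0439
F_a = (F_max−F_min)/2 = 423 N; F_m = (F_max+F_min)/2 = 1007 N
τ_a = K_W·8F_aD/(πd³) = 1.1263 × 364.37 = 410.39 MPa
τ_m = K_s·8F_mD/(πd³) = 1.0439 × 867.42 = 905.53 MPa
Soderberg: 1/n_f = τ_a/S_se + τ_m/S_sy = 410.39/368 + 905.53/690 = 1.11519 + 1.31237 = 2.4276
n_f = 1/2.4276 = 0.4119

0.412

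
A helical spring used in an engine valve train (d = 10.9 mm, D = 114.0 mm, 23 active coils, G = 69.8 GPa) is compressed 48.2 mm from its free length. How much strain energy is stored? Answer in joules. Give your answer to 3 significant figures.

4.20 J

k = Gd⁴/(8D³N_a) = (69.8×10³)(10.9⁴)/(8·114.0³·23) = 3.6143 N/mm
U = ½kδ² = 0.5 × 3.6143 × 48.2² = 4198.5 N·mm = 4.1985 J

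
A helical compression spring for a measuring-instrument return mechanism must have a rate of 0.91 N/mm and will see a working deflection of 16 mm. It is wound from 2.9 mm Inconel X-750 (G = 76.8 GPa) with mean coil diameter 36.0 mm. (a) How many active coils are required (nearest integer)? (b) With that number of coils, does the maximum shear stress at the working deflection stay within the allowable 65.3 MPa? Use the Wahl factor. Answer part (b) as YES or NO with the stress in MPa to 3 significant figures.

(a) 16 coils; (b) YES, τ_max = 61.0 MPa

N_a = Gd⁴/(8D³k) = (76.8×10³)(2.9⁴)/(8·36.0³·0.91) = 15.99 → N_a = 16
Actual rate k = Gd⁴/(8D³·16) = 0.90957 N/mm
Working load F = kδ = 0.90957·16 = 14.553 N
C = 36.0/2.9 = 12.4138; K_W = (4C−1)/(4C−4)+0.615/C = 1.1153
τ_max = K_W·8FD/(πd³) = 1.1153·54.702 = 61.007 MPa
τ_max ≤ 65.3 MPa → acceptable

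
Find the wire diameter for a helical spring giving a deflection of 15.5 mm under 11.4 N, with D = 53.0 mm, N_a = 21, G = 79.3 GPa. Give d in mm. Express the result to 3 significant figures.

Required rate k = F/δ = 11.4/15.5 = 0.73548 N/mm
d = (8D³N_a·k / G)^(1/4) = (8·53.0³·21·0.73548 / (79.3×10³))^0.25
  = (231.97)^0.25 = 3.9026 mm

3.90 mm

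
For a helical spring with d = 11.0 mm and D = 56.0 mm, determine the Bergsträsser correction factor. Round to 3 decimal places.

1.288

C = D/d = 56.0/11.0 = 5.0909
K_B = (4C+2)/(4C−3) = 22.364/17.364 = 1.2880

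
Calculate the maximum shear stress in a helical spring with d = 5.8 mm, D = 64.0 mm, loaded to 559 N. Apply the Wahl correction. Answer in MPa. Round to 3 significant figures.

528 MPa

Spring index C = D/d = 64.0/5.8 = 11.0345
K_W = (4C−1)/(4C−4) + 0.615/C = 43.138/40.138 + 0.0557 = 1.1305
τ₀ = 8FD/(πd³) = 8·559·64.0/(π·5.8³) = 286208/612.96 = 466.93 MPa
τ_max = K·τ₀ = 1.1305 × 466.93 = 527.85 MPa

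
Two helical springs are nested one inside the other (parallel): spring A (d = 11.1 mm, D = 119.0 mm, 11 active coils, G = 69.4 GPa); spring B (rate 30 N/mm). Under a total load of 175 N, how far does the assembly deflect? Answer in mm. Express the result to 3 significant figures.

4.72 mm

k_A = Gd⁴/(8D³N_a) = (69.4×10³)(11.1⁴)/(8·119.0³·11) = 7.1044 N/mm
Parallel: k_eq = 7.1044 + 30 = 37.104 N/mm
δ = F/k_eq = 175/37.104 = 4.7164 mm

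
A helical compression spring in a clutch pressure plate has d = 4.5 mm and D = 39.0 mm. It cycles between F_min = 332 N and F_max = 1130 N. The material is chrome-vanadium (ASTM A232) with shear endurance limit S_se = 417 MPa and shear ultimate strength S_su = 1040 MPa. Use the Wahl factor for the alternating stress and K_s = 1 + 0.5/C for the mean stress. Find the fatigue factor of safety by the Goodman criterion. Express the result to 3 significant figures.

C = D/d = 39.0/4.5 = 8.6667; K_W = (4C−1)/(4C−4)+0.615/C = 1.1688; K_s = 1+0.5/C = 1.0577
F_a = (F_max−F_min)/2 = 399 N; F_m = (F_max+F_min)/2 = 731 N
τ_a = K_W·8F_aD/(πd³) = 1.1688 × 434.85 = 508.25 MPa
τ_m = K_s·8F_mD/(πd³) = 1.0577 × 796.68 = 842.64 MPa
Goodman: 1/n_f = τ_a/S_se + τ_m/S_su = 508.25/417 + 842.64/1040 = 1.21882 + 0.81023 = 2.0291
n_f = 1/2.0291 = 0.4928

0.493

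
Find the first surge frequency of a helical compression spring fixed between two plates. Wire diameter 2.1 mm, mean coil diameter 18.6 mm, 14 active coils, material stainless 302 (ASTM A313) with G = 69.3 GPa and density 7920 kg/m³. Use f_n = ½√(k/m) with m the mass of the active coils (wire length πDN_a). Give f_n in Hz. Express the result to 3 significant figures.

144 Hz

k = Gd⁴/(8D³N_a) = (69.3×10³)(2.1⁴)/(8·18.6³·14) = 1.8701 N/mm = 1870.1 N/m
Wire length L = πDN_a = π·18.6·14 = 818.07 mm
m = ρ·(πd²/4)·L = 7920 × 3.4636×10⁻⁶ m² × 0.81807 m = 0.022441 kg
f_n = ½√(k/m) = 0.5·√(1870.1/0.022441) = 0.5·√(83331) = 144.34 Hz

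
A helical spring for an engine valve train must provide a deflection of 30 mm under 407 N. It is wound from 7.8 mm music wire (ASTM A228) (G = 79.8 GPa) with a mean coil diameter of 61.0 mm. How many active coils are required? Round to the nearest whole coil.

12

Required rate k = F/δ = 407/30 = 13.567 N/mm
N_a = Gd⁴/(8D³k) = (79.8×10³ × 7.8⁴)/(8 × 61.0³ × 13.567)
    = 2.9538e+08 / 2.4635e+07 = 11.99 → 12 coils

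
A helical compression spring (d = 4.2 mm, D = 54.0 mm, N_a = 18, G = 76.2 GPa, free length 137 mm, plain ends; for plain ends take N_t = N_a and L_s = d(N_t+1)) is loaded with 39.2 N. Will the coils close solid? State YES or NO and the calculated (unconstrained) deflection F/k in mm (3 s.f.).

NO, δ = 37.5 mm

k = Gd⁴/(8D³N_a) = (76.2×10³)(4.2⁴)/(8·54.0³·18) = 1.0457 N/mm
N_t = 18; L_s = 4.2·19 = 79.8 mm; δ_solid = L₀ − L_s = 137 − 79.8 = 57.2 mm
δ = F/k = 39.2/1.0457 = 37.487 mm
δ < δ_solid → spring does not go solid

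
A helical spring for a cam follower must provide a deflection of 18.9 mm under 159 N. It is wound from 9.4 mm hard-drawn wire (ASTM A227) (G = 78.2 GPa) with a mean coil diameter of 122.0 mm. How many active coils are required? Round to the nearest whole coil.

Required rate k = F/δ = 159/18.9 = 8.4127 N/mm
N_a = Gd⁴/(8D³k) = (78.2×10³ × 9.4⁴)/(8 × 122.0³ × 8.4127)
    = 6.10546e+08 / 1.22209e+08 = 4.996 → 5 coils

5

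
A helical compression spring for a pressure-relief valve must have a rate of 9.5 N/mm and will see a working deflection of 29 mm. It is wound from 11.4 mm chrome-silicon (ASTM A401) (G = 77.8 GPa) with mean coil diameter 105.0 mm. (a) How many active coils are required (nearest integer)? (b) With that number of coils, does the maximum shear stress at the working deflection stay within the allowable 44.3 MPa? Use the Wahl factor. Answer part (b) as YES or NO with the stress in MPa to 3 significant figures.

(a) 15 coils; (b) NO, τ_max = 57.3 MPa

N_a = Gd⁴/(8D³k) = (77.8×10³)(11.4⁴)/(8·105.0³·9.5) = 14.94 → N_a = 15
Actual rate k = Gd⁴/(8D³·15) = 9.4591 N/mm
Working load F = kδ = 9.4591·29 = 274.31 N
C = 105.0/11.4 = 9.2105; K_W = (4C−1)/(4C−4)+0.615/C = 1.1581
τ_max = K_W·8FD/(πd³) = 1.1581·49.507 = 57.334 MPa
τ_max > 44.3 MPa → exceeds allowable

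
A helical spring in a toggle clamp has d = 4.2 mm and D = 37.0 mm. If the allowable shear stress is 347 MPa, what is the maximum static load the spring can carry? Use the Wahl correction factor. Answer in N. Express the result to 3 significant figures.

234 N

C = D/d = 37.0/4.2 = 8.8095
K_W = (4C−1)/(4C−4) + 0.615/C = 34.238/31.238 + 0.0698 = 1.1658
τ_max = K·8FD/(πd³) → F_max = τ_allow·πd³/(8DK)
F_max = 347·π·4.2³/(8·37.0·1.1658) = 80766/345.09 = 234.04 N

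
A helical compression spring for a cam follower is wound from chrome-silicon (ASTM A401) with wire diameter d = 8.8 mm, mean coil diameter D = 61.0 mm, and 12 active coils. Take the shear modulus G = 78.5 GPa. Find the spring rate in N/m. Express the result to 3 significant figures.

k = Gd⁴/(8D³N_a) = (78.5×10³ × 8.8⁴) / (8 × 61.0³ × 12)
  = 4.70761e+08 / 2.17902e+07 = 21.604 N/mm = 21604 N/m

21600 N/m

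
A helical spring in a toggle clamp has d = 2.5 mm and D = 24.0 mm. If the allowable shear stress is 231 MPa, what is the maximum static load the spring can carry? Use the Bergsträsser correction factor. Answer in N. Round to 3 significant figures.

C = D/d = 24.0/2.5 = 9.6000
K_B = (4C+2)/(4C−3) = 40.400/35.400 = 1.1412
τ_max = K·8FD/(πd³) → F_max = τ_allow·πd³/(8DK)
F_max = 231·π·2.5³/(8·24.0·1.1412) = 11339/219.12 = 51.749 N

51.7 N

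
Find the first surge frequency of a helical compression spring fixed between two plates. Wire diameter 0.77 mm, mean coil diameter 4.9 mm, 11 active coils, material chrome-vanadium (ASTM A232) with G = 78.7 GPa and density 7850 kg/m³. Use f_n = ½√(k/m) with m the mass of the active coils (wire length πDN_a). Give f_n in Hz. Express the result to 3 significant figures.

1040 Hz

k = Gd⁴/(8D³N_a) = (78.7×10³)(0.77⁴)/(8·4.9³·11) = 2.6722 N/mm = 2672.2 N/m
Wire length L = πDN_a = π·4.9·11 = 169.33 mm
m = ρ·(πd²/4)·L = 7850 × 0.46566×10⁻⁶ m² × 0.16933 m = 0.00061898 kg
f_n = ½√(k/m) = 0.5·√(2672.2/0.00061898) = 0.5·√(4.3171e+06) = 1038.9 Hz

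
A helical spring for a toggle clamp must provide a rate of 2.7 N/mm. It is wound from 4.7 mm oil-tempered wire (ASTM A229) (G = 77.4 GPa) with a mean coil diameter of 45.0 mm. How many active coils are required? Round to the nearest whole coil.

19

N_a = Gd⁴/(8D³k) = (77.4×10³ × 4.7⁴)/(8 × 45.0³ × 2.7)
    = 3.77687e+07 / 1.9683e+06 = 19.19 → 19 coils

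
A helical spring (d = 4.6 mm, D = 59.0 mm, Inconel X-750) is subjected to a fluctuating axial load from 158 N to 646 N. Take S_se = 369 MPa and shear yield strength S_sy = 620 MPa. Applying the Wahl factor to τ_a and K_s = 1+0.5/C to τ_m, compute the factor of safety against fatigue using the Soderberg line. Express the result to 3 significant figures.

C = D/d = 59.0/4.6 = 12.8261; K_W = (4C−1)/(4C−4)+0.615/C = 1.1114; K_s = 1+0.5/C = 1.0390
F_a = (F_max−F_min)/2 = 244 N; F_m = (F_max+F_min)/2 = 402 N
τ_a = K_W·8F_aD/(πd³) = 1.1114 × 376.62 = 418.57 MPa
τ_m = K_s·8F_mD/(πd³) = 1.0390 × 620.5 = 644.69 MPa
Soderberg: 1/n_f = τ_a/S_se + τ_m/S_sy = 418.57/369 + 644.69/620 = 1.13433 + 1.03983 = 2.1742
n_f = 1/2.1742 = 0.4599

0.460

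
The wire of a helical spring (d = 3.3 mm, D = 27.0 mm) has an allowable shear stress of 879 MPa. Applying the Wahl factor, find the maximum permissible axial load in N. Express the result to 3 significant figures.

C = D/d = 27.0/3.3 = 8.1818
K_W = (4C−1)/(4C−4) + 0.615/C = 31.727/28.727 + 0.0752 = 1.1796
τ_max = K·8FD/(πd³) → F_max = τ_allow·πd³/(8DK)
F_max = 879·π·3.3³/(8·27.0·1.1796) = 99239/254.79 = 389.49 N

389 N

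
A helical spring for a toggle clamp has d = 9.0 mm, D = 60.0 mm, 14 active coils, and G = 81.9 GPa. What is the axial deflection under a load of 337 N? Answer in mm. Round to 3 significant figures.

k = Gd⁴/(8D³N_a) = (81.9×10³)(9.0⁴)/(8·60.0³·14) = 22.212 N/mm
δ = F/k = 337 / 22.212 = 15.172 mm

15.2 mm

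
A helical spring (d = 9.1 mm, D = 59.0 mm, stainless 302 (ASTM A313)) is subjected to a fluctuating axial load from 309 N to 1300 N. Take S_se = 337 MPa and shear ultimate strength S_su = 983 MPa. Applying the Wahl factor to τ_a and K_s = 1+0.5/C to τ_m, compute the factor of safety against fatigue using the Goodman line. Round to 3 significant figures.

C = D/d = 59.0/9.1 = 6.4835; K_W = (4C−1)/(4C−4)+0.615/C = 1.2316; K_s = 1+0.5/C = 1.0771
F_a = (F_max−F_min)/2 = 495.5 N; F_m = (F_max+F_min)/2 = 804.5 N
τ_a = K_W·8F_aD/(πd³) = 1.2316 × 98.79 = 121.67 MPa
τ_m = K_s·8F_mD/(πd³) = 1.0771 × 160.4 = 172.77 MPa
Goodman: 1/n_f = τ_a/S_se + τ_m/S_su = 121.67/337 + 172.77/983 = 0.36105 + 0.17575 = 0.5368
n_f = 1/0.5368 = 1.863

1.86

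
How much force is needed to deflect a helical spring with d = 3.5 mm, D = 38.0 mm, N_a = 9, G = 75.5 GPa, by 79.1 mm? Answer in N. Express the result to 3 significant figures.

k = Gd⁴/(8D³N_a) = (75.5×10³)(3.5⁴)/(8·38.0³·9) = 2.8677 N/mm
F = k·δ = 2.8677 × 79.1 = 226.84 N

227 N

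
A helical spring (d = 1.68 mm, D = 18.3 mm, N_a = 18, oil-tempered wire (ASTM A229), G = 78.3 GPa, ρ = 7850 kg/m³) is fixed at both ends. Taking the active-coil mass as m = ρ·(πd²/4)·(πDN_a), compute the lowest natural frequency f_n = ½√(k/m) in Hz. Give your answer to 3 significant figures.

99.1 Hz

k = Gd⁴/(8D³N_a) = (78.3×10³)(1.68⁴)/(8·18.3³·18) = 0.70678 N/mm = 706.78 N/m
Wire length L = πDN_a = π·18.3·18 = 1034.8 mm
m = ρ·(πd²/4)·L = 7850 × 2.2167×10⁻⁶ m² × 1.0348 m = 0.018007 kg
f_n = ½√(k/m) = 0.5·√(706.78/0.018007) = 0.5·√(39249) = 99.057 Hz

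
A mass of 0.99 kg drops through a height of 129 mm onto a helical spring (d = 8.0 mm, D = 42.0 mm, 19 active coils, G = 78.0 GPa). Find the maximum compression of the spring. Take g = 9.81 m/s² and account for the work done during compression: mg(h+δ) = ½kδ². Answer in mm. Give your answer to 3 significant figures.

9.75 mm

k = Gd⁴/(8D³N_a) = (78.0×10³)(8.0⁴)/(8·42.0³·19) = 28.37 N/mm
W = mg = 0.99 × 9.81 = 9.7119 N
½kδ² − Wδ − Wh = 0 → δ = (W + √(W² + 2kWh))/k
δ = (9.7119 + √(94.321 + 71086.5))/28.37 = (9.7119 + 266.8)/28.37 = 9.7465 mm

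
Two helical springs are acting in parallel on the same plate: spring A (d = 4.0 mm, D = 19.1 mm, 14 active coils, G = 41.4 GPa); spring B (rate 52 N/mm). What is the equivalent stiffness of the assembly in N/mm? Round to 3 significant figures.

k_A = Gd⁴/(8D³N_a) = (41.4×10³)(4.0⁴)/(8·19.1³·14) = 13.581 N/mm
Parallel: k_eq = 13.581 + 52 = 65.581 N/mm

65.6 N/mm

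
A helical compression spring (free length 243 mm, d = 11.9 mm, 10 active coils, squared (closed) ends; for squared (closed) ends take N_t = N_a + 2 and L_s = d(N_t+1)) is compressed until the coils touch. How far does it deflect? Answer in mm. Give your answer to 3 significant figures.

N_t = 12; L_s = 11.9·13 = 154.7 mm
δ_solid = L₀ − L_s = 243 − 154.7 = 88.3 mm

88.3 mm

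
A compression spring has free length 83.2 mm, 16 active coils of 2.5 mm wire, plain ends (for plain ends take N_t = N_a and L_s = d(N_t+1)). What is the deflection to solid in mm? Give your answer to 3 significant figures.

40.7 mm

N_t = 16; L_s = 2.5·17 = 42.5 mm
δ_solid = L₀ − L_s = 83.2 − 42.5 = 40.7 mm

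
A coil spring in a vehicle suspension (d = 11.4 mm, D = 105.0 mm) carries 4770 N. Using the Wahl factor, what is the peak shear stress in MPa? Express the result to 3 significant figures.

Spring index C = D/d = 105.0/11.4 = 9.2105
K_W = (4C−1)/(4C−4) + 0.615/C = 35.842/32.842 + 0.0668 = 1.1581
τ₀ = 8FD/(πd³) = 8·4770·105.0/(π·11.4³) = 4.0068e+06/4654.4 = 860.86 MPa
τ_max = K·τ₀ = 1.1581 × 860.86 = 996.98 MPa

997 MPa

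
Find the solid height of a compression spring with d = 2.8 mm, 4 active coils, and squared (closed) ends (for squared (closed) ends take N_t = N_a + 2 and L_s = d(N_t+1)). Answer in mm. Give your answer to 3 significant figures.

squared (closed) ends: N_t = N_a + 2 = 4 + 2 = 6
L_s = d·(N_t+1) = 2.8 × 7 = 19.6 mm

19.6 mm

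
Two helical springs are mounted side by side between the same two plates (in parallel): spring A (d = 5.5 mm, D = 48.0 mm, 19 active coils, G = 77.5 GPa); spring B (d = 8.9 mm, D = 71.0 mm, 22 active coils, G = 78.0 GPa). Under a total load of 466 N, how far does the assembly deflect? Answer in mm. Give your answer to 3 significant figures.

38.9 mm

k_A = Gd⁴/(8D³N_a) = (77.5×10³)(5.5⁴)/(8·48.0³·19) = 4.2188 N/mm
k_B = Gd⁴/(8D³N_a) = (78.0×10³)(8.9⁴)/(8·71.0³·22) = 7.769 N/mm
Parallel: k_eq = 4.2188 + 7.769 = 11.988 N/mm
δ = F/k_eq = 466/11.988 = 38.873 mm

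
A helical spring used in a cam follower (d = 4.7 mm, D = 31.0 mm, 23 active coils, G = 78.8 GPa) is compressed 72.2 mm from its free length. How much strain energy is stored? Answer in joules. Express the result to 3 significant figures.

18.3 J

k = Gd⁴/(8D³N_a) = (78.8×10³)(4.7⁴)/(8·31.0³·23) = 7.0148 N/mm
U = ½kδ² = 0.5 × 7.0148 × 72.2² = 18283 N·mm = 18.283 J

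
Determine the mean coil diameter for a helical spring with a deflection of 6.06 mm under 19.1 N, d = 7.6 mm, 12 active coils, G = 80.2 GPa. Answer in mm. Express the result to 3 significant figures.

96.0 mm

Required rate k = F/δ = 19.1/6.06 = 3.1518 N/mm
D = (Gd⁴/(8N_a·k))^(1/3) = (80.2×10³·7.6⁴/(8·12·3.1518))^(1/3)
  = (884294)^(1/3) = 95.9840 mm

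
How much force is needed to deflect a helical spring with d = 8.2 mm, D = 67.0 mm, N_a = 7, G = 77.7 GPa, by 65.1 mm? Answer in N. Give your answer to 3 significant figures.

k = Gd⁴/(8D³N_a) = (77.7×10³)(8.2⁴)/(8·67.0³·7) = 20.858 N/mm
F = k·δ = 20.858 × 65.1 = 1357.8 N

1360 N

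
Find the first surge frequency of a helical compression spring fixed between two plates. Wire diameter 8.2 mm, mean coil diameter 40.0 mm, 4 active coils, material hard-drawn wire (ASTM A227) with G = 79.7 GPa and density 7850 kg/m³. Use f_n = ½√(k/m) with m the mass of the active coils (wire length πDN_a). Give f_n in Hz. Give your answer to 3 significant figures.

459 Hz

k = Gd⁴/(8D³N_a) = (79.7×10³)(8.2⁴)/(8·40.0³·4) = 175.95 N/mm = 1.7595e+05 N/m
Wire length L = πDN_a = π·40.0·4 = 502.65 mm
m = ρ·(πd²/4)·L = 7850 × 52.81×10⁻⁶ m² × 0.50265 m = 0.20838 kg
f_n = ½√(k/m) = 0.5·√(1.7595e+05/0.20838) = 0.5·√(8.4436e+05) = 459.44 Hz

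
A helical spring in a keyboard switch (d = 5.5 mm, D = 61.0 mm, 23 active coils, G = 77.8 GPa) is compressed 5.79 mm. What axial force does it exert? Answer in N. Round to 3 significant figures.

k = Gd⁴/(8D³N_a) = (77.8×10³)(5.5⁴)/(8·61.0³·23) = 1.7046 N/mm
F = k·δ = 1.7046 × 5.79 = 9.8696 N

9.87 N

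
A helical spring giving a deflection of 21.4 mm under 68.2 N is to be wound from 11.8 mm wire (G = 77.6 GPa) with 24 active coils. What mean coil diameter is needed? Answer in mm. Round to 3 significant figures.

Required rate k = F/δ = 68.2/21.4 = 3.1869 N/mm
D = (Gd⁴/(8N_a·k))^(1/3) = (77.6×10³·11.8⁴/(8·24·3.1869))^(1/3)
  = (2.45877e+06)^(1/3) = 134.9706 mm

135 mm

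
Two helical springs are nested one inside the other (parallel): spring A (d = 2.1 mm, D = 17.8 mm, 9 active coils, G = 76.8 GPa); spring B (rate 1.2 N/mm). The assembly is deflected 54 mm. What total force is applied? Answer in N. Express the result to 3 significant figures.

263 N

k_A = Gd⁴/(8D³N_a) = (76.8×10³)(2.1⁴)/(8·17.8³·9) = 3.6783 N/mm
Parallel: k_eq = 3.6783 + 1.2 = 4.8783 N/mm
F = k_eq·δ = 4.8783·54 = 263.43 N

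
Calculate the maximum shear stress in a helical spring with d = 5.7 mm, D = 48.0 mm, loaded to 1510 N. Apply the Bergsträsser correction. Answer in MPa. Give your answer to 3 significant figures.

Spring index C = D/d = 48.0/5.7 = 8.4211
K_B = (4C+2)/(4C−3) = 35.684/30.684 = 1.1630
τ₀ = 8FD/(πd³) = 8·1510·48.0/(π·5.7³) = 579840/581.8 = 996.63 MPa
τ_max = K·τ₀ = 1.1630 × 996.63 = 1159 MPa

1160 MPa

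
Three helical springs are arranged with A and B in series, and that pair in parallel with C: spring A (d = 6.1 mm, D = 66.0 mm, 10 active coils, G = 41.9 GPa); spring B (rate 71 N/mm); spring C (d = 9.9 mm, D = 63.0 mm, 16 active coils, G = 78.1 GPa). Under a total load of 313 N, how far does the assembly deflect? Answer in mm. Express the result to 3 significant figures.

k_A = Gd⁴/(8D³N_a) = (41.9×10³)(6.1⁴)/(8·66.0³·10) = 2.5224 N/mm
k_C = Gd⁴/(8D³N_a) = (78.1×10³)(9.9⁴)/(8·63.0³·16) = 23.44 N/mm
Springs A,B series: k_AB = 1/(1/2.5224+1/71) = 2.4358 N/mm; parallel with C: k_eq = 2.4358+23.44 = 25.876 N/mm
δ = F/k_eq = 313/25.876 = 12.096 mm

12.1 mm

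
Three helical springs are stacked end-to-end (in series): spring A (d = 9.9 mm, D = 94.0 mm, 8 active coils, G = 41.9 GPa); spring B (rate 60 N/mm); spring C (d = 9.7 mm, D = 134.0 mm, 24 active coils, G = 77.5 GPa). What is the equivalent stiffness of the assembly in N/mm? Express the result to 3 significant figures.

1.22 N/mm

k_A = Gd⁴/(8D³N_a) = (41.9×10³)(9.9⁴)/(8·94.0³·8) = 7.5717 N/mm
k_C = Gd⁴/(8D³N_a) = (77.5×10³)(9.7⁴)/(8·134.0³·24) = 1.4852 N/mm
Series: 1/k_eq = 1/7.5717 + 1/60 + 1/1.4852 = 0.82207; k_eq = 1.2164 N/mm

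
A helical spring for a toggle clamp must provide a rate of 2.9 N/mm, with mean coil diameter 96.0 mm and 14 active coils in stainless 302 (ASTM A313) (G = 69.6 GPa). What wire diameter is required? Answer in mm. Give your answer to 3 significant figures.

d = (8D³N_a·k / G)^(1/4) = (8·96.0³·14·2.9 / (69.6×10³))^0.25
  = (4128.8)^0.25 = 8.0160 mm

8.02 mm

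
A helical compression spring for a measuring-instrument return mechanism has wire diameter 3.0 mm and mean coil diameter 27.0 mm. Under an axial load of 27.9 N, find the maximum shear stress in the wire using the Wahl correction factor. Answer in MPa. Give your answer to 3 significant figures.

Spring index C = D/d = 27.0/3.0 = 9.0000
K_W = (4C−1)/(4C−4) + 0.615/C = 35.000/32.000 + 0.0683 = 1.1621
τ₀ = 8FD/(πd³) = 8·27.9·27.0/(π·3.0³) = 6026.4/84.823 = 71.047 MPa
τ_max = K·τ₀ = 1.1621 × 71.047 = 82.562 MPa

82.6 MPa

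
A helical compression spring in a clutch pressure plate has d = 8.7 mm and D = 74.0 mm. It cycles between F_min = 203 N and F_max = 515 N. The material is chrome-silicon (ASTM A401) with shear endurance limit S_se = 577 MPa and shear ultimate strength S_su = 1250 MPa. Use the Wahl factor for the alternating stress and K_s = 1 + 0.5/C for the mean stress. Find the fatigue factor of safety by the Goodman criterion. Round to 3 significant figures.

5.63

C = D/d = 74.0/8.7 = 8.5057; K_W = (4C−1)/(4C−4)+0.615/C = 1.1722; K_s = 1+0.5/C = 1.0588
F_a = (F_max−F_min)/2 = 156 N; F_m = (F_max+F_min)/2 = 359 N
τ_a = K_W·8F_aD/(πd³) = 1.1722 × 44.641 = 52.33 MPa
τ_m = K_s·8F_mD/(πd³) = 1.0588 × 102.73 = 108.77 MPa
Goodman: 1/n_f = τ_a/S_se + τ_m/S_su = 52.33/577 + 108.77/1250 = 0.09069 + 0.08702 = 0.17771
n_f = 1/0.17771 = 5.627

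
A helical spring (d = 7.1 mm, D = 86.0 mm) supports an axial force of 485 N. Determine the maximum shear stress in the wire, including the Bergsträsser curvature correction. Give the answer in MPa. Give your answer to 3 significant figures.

Spring index C = D/d = 86.0/7.1 = 12.1127
K_B = (4C+2)/(4C−3) = 50.451/45.451 = 1.1100
τ₀ = 8FD/(πd³) = 8·485·86.0/(π·7.1³) = 333680/1124.4 = 296.76 MPa
τ_max = K·τ₀ = 1.1100 × 296.76 = 329.41 MPa

329 MPa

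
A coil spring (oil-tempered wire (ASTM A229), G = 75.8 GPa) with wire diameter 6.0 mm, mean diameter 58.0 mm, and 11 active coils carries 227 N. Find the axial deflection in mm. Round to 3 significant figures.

39.7 mm

k = Gd⁴/(8D³N_a) = (75.8×10³)(6.0⁴)/(8·58.0³·11) = 5.7215 N/mm
δ = F/k = 227 / 5.7215 = 39.675 mm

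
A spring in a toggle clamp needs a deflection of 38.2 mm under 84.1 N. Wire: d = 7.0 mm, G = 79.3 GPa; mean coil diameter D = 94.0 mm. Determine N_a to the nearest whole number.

Required rate k = F/δ = 84.1/38.2 = 2.2016 N/mm
N_a = Gd⁴/(8D³k) = (79.3×10³ × 7.0⁴)/(8 × 94.0³ × 2.2016)
    = 1.90399e+08 / 1.46287e+07 = 13.02 → 13 coils

13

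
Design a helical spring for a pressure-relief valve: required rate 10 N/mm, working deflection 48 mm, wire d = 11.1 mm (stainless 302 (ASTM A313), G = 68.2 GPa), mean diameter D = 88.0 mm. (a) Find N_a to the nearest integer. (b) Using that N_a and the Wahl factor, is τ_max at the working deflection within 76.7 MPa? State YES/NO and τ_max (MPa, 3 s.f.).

(a) 19 coils; (b) NO, τ_max = 93.2 MPa

N_a = Gd⁴/(8D³k) = (68.2×10³)(11.1⁴)/(8·88.0³·10) = 18.99 → N_a = 19
Actual rate k = Gd⁴/(8D³·19) = 9.995 N/mm
Working load F = kδ = 9.995·48 = 479.76 N
C = 88.0/11.1 = 7.9279; K_W = (4C−1)/(4C−4)+0.615/C = 1.1858
τ_max = K_W·8FD/(πd³) = 1.1858·78.61 = 93.219 MPa
τ_max > 76.7 MPa → exceeds allowable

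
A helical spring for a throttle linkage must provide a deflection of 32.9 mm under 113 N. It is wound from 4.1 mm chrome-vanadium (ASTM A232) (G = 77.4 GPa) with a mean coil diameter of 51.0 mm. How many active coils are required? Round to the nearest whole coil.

6

Required rate k = F/δ = 113/32.9 = 3.4347 N/mm
N_a = Gd⁴/(8D³k) = (77.4×10³ × 4.1⁴)/(8 × 51.0³ × 3.4347)
    = 2.18714e+07 / 3.64488e+06 = 6.001 → 6 coils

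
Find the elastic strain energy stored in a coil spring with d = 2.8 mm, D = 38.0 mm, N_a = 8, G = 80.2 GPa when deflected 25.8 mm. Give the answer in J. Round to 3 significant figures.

k = Gd⁴/(8D³N_a) = (80.2×10³)(2.8⁴)/(8·38.0³·8) = 1.4037 N/mm
U = ½kδ² = 0.5 × 1.4037 × 25.8² = 467.18 N·mm = 0.46718 J

0.467 J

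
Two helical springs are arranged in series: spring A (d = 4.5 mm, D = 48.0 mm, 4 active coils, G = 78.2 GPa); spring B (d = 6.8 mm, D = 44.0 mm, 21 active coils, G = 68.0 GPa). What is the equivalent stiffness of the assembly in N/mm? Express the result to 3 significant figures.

k_A = Gd⁴/(8D³N_a) = (78.2×10³)(4.5⁴)/(8·48.0³·4) = 9.0611 N/mm
k_B = Gd⁴/(8D³N_a) = (68.0×10³)(6.8⁴)/(8·44.0³·21) = 10.16 N/mm
Series: 1/k_eq = 1/9.0611 + 1/10.16 = 0.20879; k_eq = 4.7895 N/mm

4.79 N/mm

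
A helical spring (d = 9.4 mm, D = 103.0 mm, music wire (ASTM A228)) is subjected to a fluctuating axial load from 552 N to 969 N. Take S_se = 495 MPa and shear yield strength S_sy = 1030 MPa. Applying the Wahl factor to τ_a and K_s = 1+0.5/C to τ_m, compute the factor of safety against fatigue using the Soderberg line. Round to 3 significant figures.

2.54

C = D/d = 103.0/9.4 = 10.9574; K_W = (4C−1)/(4C−4)+0.615/C = 1.1314; K_s = 1+0.5/C = 1.0456
F_a = (F_max−F_min)/2 = 208.5 N; F_m = (F_max+F_min)/2 = 760.5 N
τ_a = K_W·8F_aD/(πd³) = 1.1314 × 65.842 = 74.496 MPa
τ_m = K_s·8F_mD/(πd³) = 1.0456 × 240.16 = 251.11 MPa
Soderberg: 1/n_f = τ_a/S_se + τ_m/S_sy = 74.496/495 + 251.11/1030 = 0.15050 + 0.24380 = 0.3943
n_f = 1/0.3943 = 2.536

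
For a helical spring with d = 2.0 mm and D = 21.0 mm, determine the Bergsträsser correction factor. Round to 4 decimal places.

1.1282

C = D/d = 21.0/2.0 = 10.5000
K_B = (4C+2)/(4C−3) = 44.000/39.000 = 1.1282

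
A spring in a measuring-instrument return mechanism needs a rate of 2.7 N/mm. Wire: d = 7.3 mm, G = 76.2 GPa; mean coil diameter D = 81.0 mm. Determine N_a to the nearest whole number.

19

N_a = Gd⁴/(8D³k) = (76.2×10³ × 7.3⁴)/(8 × 81.0³ × 2.7)
    = 2.16395e+08 / 1.14791e+07 = 18.85 → 19 coils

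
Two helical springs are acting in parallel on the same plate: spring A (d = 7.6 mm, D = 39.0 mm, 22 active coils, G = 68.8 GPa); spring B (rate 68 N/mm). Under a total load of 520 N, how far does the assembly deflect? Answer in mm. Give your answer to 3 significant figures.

5.78 mm

k_A = Gd⁴/(8D³N_a) = (68.8×10³)(7.6⁴)/(8·39.0³·22) = 21.985 N/mm
Parallel: k_eq = 21.985 + 68 = 89.985 N/mm
δ = F/k_eq = 520/89.985 = 5.7787 mm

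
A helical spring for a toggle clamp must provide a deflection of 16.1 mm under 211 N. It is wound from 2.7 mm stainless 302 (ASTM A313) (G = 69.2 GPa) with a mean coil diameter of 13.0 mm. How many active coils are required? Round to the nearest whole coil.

Required rate k = F/δ = 211/16.1 = 13.106 N/mm
N_a = Gd⁴/(8D³k) = (69.2×10³ × 2.7⁴)/(8 × 13.0³ × 13.106)
    = 3.67757e+06 / 230344 = 15.97 → 16 coils

16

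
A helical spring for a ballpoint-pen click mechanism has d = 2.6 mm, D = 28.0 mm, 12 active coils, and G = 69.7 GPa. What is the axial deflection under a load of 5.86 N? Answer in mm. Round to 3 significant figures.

k = Gd⁴/(8D³N_a) = (69.7×10³)(2.6⁴)/(8·28.0³·12) = 1.5114 N/mm
δ = F/k = 5.86 / 1.5114 = 3.8772 mm

3.88 mm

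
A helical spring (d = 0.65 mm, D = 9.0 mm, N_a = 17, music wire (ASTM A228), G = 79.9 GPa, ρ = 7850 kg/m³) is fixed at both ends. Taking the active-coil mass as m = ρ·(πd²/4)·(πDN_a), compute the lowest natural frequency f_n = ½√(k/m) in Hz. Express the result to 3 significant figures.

k = Gd⁴/(8D³N_a) = (79.9×10³)(0.65⁴)/(8·9.0³·17) = 0.14386 N/mm = 143.86 N/m
Wire length L = πDN_a = π·9.0·17 = 480.66 mm
m = ρ·(πd²/4)·L = 7850 × 0.33183×10⁻⁶ m² × 0.48066 m = 0.0012521 kg
f_n = ½√(k/m) = 0.5·√(143.86/0.0012521) = 0.5·√(1.149e+05) = 169.48 Hz

169 Hz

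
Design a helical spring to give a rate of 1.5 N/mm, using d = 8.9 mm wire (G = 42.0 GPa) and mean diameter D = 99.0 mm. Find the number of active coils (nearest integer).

N_a = Gd⁴/(8D³k) = (42.0×10³ × 8.9⁴)/(8 × 99.0³ × 1.5)
    = 2.63517e+08 / 1.16436e+07 = 22.63 → 23 coils

23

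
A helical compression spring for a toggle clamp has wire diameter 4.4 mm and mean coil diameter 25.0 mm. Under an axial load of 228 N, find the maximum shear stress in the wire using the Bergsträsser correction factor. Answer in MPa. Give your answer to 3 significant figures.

214 MPa

Spring index C = D/d = 25.0/4.4 = 5.6818
K_B = (4C+2)/(4C−3) = 24.727/19.727 = 1.2535
τ₀ = 8FD/(πd³) = 8·228·25.0/(π·4.4³) = 45600/267.61 = 170.4 MPa
τ_max = K·τ₀ = 1.2535 × 170.4 = 213.58 MPa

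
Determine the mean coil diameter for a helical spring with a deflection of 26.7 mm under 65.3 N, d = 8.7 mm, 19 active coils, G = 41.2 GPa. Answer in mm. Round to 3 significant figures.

85.9 mm

Required rate k = F/δ = 65.3/26.7 = 2.4457 N/mm
D = (Gd⁴/(8N_a·k))^(1/3) = (41.2×10³·8.7⁴/(8·19·2.4457))^(1/3)
  = (634934)^(1/3) = 85.9494 mm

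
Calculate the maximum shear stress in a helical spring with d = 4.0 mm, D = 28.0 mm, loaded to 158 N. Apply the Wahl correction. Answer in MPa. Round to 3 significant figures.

Spring index C = D/d = 28.0/4.0 = 7.0000
K_W = (4C−1)/(4C−4) + 0.615/C = 27.000/24.000 + 0.0879 = 1.2129
τ₀ = 8FD/(πd³) = 8·158·28.0/(π·4.0³) = 35392/201.06 = 176.03 MPa
τ_max = K·τ₀ = 1.2129 × 176.03 = 213.49 MPa

213 MPa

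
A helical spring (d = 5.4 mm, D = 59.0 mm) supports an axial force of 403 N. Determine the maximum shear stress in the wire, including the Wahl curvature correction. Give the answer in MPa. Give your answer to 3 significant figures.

Spring index C = D/d = 59.0/5.4 = 10.9259
K_W = (4C−1)/(4C−4) + 0.615/C = 42.704/39.704 + 0.0563 = 1.1318
τ₀ = 8FD/(πd³) = 8·403·59.0/(π·5.4³) = 190216/494.69 = 384.52 MPa
τ_max = K·τ₀ = 1.1318 × 384.52 = 435.22 MPa

435 MPa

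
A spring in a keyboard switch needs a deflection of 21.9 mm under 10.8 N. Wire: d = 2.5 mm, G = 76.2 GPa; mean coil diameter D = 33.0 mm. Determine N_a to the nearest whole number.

Required rate k = F/δ = 10.8/21.9 = 0.49315 N/mm
N_a = Gd⁴/(8D³k) = (76.2×10³ × 2.5⁴)/(8 × 33.0³ × 0.49315)
    = 2.97656e+06 / 141779 = 20.99 → 21 coils

21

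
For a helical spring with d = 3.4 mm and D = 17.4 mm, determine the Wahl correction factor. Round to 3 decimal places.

C = D/d = 17.4/3.4 = 5.1176
K_W = (4C−1)/(4C−4) + 0.615/C = 19.471/16.471 + 0.1202 = 1.3023

1.302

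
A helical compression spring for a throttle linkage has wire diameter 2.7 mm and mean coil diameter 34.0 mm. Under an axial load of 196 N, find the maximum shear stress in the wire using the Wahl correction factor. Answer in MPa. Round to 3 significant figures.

960 MPa

Spring index C = D/d = 34.0/2.7 = 12.5926
K_W = (4C−1)/(4C−4) + 0.615/C = 49.370/46.370 + 0.0488 = 1.1135
τ₀ = 8FD/(πd³) = 8·196·34.0/(π·2.7³) = 53312/61.836 = 862.15 MPa
τ_max = K·τ₀ = 1.1135 × 862.15 = 960.04 MPa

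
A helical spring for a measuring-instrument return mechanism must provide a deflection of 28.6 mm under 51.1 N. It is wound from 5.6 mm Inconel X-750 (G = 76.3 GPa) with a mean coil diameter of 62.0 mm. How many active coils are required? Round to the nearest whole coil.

Required rate k = F/δ = 51.1/28.6 = 1.7867 N/mm
N_a = Gd⁴/(8D³k) = (76.3×10³ × 5.6⁴)/(8 × 62.0³ × 1.7867)
    = 7.50372e+07 / 3.40659e+06 = 22.03 → 22 coils

22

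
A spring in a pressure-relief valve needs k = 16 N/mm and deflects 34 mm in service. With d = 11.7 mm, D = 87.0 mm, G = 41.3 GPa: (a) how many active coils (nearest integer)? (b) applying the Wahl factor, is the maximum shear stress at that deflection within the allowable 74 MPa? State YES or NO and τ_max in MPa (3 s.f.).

N_a = Gd⁴/(8D³k) = (41.3×10³)(11.7⁴)/(8·87.0³·16) = 9.182 → N_a = 9
Actual rate k = Gd⁴/(8D³·9) = 16.323 N/mm
Working load F = kδ = 16.323·34 = 554.99 N
C = 87.0/11.7 = 7.4359; K_W = (4C−1)/(4C−4)+0.615/C = 1.1992
τ_max = K_W·8FD/(πd³) = 1.1992·76.769 = 92.064 MPa
τ_max > 74 MPa → exceeds allowable

(a) 9 coils; (b) NO, τ_max = 92.1 MPa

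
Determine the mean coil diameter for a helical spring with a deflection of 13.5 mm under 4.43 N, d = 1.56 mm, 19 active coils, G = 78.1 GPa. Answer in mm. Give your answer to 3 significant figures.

21.0 mm

Required rate k = F/δ = 4.43/13.5 = 0.32815 N/mm
D = (Gd⁴/(8N_a·k))^(1/3) = (78.1×10³·1.56⁴/(8·19·0.32815))^(1/3)
  = (9273.33)^(1/3) = 21.0093 mm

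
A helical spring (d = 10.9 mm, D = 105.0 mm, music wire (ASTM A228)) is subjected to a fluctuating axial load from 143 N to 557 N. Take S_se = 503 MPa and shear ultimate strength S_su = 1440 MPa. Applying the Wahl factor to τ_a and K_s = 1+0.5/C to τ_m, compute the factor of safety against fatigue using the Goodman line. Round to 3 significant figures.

6.64

C = D/d = 105.0/10.9 = 9.6330; K_W = (4C−1)/(4C−4)+0.615/C = 1.1507; K_s = 1+0.5/C = 1.0519
F_a = (F_max−F_min)/2 = 207 N; F_m = (F_max+F_min)/2 = 350 N
τ_a = K_W·8F_aD/(πd³) = 1.1507 × 42.739 = 49.18 MPa
τ_m = K_s·8F_mD/(πd³) = 1.0519 × 72.263 = 76.014 MPa
Goodman: 1/n_f = τ_a/S_se + τ_m/S_su = 49.18/503 + 76.014/1440 = 0.09777 + 0.05279 = 0.15056
n_f = 1/0.15056 = 6.642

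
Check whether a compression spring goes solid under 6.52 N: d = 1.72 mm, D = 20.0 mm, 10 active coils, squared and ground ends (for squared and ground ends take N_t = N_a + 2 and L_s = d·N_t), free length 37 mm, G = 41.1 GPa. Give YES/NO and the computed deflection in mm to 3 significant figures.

k = Gd⁴/(8D³N_a) = (41.1×10³)(1.72⁴)/(8·20.0³·10) = 0.56205 N/mm
N_t = 12; L_s = 1.72·12 = 20.64 mm; δ_solid = L₀ − L_s = 37 − 20.64 = 16.36 mm
δ = F/k = 6.52/0.56205 = 11.6 mm
δ < δ_solid → spring does not go solid

NO, δ = 11.6 mm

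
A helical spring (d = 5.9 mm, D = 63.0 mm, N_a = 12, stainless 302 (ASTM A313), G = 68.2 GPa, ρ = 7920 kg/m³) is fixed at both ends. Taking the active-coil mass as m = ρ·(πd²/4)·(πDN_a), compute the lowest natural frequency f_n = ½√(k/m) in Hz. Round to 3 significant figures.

40.9 Hz

k = Gd⁴/(8D³N_a) = (68.2×10³)(5.9⁴)/(8·63.0³·12) = 3.4427 N/mm = 3442.7 N/m
Wire length L = πDN_a = π·63.0·12 = 2375 mm
m = ρ·(πd²/4)·L = 7920 × 27.34×10⁻⁶ m² × 2.375 m = 0.51427 kg
f_n = ½√(k/m) = 0.5·√(3442.7/0.51427) = 0.5·√(6694.4) = 40.91 Hz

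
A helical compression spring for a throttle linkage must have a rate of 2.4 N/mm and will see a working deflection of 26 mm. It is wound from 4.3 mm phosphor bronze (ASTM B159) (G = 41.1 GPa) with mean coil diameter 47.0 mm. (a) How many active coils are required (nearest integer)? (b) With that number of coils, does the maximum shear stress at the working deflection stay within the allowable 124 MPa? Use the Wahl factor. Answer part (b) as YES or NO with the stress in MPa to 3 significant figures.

N_a = Gd⁴/(8D³k) = (41.1×10³)(4.3⁴)/(8·47.0³·2.4) = 7.049 → N_a = 7
Actual rate k = Gd⁴/(8D³·7) = 2.4168 N/mm
Working load F = kδ = 2.4168·26 = 62.836 N
C = 47.0/4.3 = 10.9302; K_W = (4C−1)/(4C−4)+0.615/C = 1.1318
τ_max = K_W·8FD/(πd³) = 1.1318·94.589 = 107.06 MPa
τ_max ≤ 124 MPa → acceptable

(a) 7 coils; (b) YES, τ_max = 107 MPa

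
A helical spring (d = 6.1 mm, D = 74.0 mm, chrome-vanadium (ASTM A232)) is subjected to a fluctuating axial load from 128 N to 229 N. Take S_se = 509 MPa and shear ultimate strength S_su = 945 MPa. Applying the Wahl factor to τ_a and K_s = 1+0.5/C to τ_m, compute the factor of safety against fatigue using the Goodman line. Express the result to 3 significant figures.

C = D/d = 74.0/6.1 = 12.1311; K_W = (4C−1)/(4C−4)+0.615/C = 1.1181; K_s = 1+0.5/C = 1.0412
F_a = (F_max−F_min)/2 = 50.5 N; F_m = (F_max+F_min)/2 = 178.5 N
τ_a = K_W·8F_aD/(πd³) = 1.1181 × 41.925 = 46.875 MPa
τ_m = K_s·8F_mD/(πd³) = 1.0412 × 148.19 = 154.3 MPa
Goodman: 1/n_f = τ_a/S_se + τ_m/S_su = 46.875/509 + 154.3/945 = 0.09209 + 0.16328 = 0.25537
n_f = 1/0.25537 = 3.916

3.92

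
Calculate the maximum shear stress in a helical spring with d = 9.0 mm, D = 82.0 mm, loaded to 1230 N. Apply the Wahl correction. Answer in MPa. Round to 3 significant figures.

409 MPa

Spring index C = D/d = 82.0/9.0 = 9.1111
K_W = (4C−1)/(4C−4) + 0.615/C = 35.444/32.444 + 0.0675 = 1.1600
τ₀ = 8FD/(πd³) = 8·1230·82.0/(π·9.0³) = 806880/2290.2 = 352.32 MPa
τ_max = K·τ₀ = 1.1600 × 352.32 = 408.67 MPa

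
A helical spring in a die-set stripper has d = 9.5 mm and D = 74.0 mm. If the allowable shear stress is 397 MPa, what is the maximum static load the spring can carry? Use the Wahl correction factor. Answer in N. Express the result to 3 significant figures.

1520 N

C = D/d = 74.0/9.5 = 7.7895
K_W = (4C−1)/(4C−4) + 0.615/C = 30.158/27.158 + 0.0790 = 1.1894
τ_max = K·8FD/(πd³) → F_max = τ_allow·πd³/(8DK)
F_max = 397·π·9.5³/(8·74.0·1.1894) = 1.0693e+06/704.14 = 1518.6 N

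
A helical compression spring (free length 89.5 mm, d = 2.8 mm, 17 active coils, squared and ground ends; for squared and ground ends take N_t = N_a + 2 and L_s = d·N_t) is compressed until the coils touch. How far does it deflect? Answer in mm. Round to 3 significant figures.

36.3 mm

N_t = 19; L_s = 2.8·19 = 53.2 mm
δ_solid = L₀ − L_s = 89.5 − 53.2 = 36.3 mm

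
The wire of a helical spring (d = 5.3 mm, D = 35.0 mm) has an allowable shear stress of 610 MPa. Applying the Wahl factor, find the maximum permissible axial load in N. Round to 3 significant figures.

C = D/d = 35.0/5.3 = 6.6038
K_W = (4C−1)/(4C−4) + 0.615/C = 25.415/22.415 + 0.0931 = 1.2270
τ_max = K·8FD/(πd³) → F_max = τ_allow·πd³/(8DK)
F_max = 610·π·5.3³/(8·35.0·1.2270) = 2.853e+05/343.55 = 830.46 N

830 N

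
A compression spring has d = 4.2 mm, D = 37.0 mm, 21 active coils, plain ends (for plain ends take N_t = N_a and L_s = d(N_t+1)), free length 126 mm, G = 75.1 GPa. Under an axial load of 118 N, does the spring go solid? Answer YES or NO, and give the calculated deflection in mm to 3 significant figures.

YES, δ = 43.0 mm

k = Gd⁴/(8D³N_a) = (75.1×10³)(4.2⁴)/(8·37.0³·21) = 2.7461 N/mm
N_t = 21; L_s = 4.2·22 = 92.4 mm; δ_solid = L₀ − L_s = 126 − 92.4 = 33.6 mm
δ = F/k = 118/2.7461 = 42.969 mm
δ ≥ δ_solid → spring goes solid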